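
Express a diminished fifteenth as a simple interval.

Subtracting seven from the interval number removes an octave: 15 − 7 = 8.
That makes a diminished fifteenth a compound diminished octave — an octave plus a diminished octave.

diminished 8th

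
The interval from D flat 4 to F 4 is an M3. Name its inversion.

m6

Interval numbers invert to sum to nine: 3 + 6 = 9, so a third inverts to a sixth.
The quality also flips — major becomes minor — giving a minor sixth.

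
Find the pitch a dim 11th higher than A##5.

The eleventh's letter: A up four letter names plus an octave → D.
Moving 16 semitones up from A##5 (the size of a diminished eleventh) reaches D#7.

D#7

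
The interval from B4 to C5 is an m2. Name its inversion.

Interval numbers invert to sum to nine: 2 + 7 = 9, so a second inverts to a seventh.
Quality inverts too: minor becomes major. That makes the inversion a major seventh.

major seventh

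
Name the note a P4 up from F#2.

Counting four letter names up from F lands on B.
A perfect fourth is 5 semitones; 5 semitones up from F#2 gives B2.

B2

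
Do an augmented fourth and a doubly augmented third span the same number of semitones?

Yes

An augmented fourth = 6 semitones = a doubly augmented third; enharmonically equal.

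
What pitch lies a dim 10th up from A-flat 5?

C-double-flat 7

Counting three letter names plus an octave up from A lands on C.
Moving 14 semitones up from Ab5 (the size of a diminished tenth) reaches Cbb7.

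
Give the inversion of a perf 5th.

perfect 4th

Interval numbers invert to sum to nine: 5 + 4 = 9, so a fifth inverts to a fourth.
Quality inverts too: perfect stays perfect. That makes the inversion a perfect fourth.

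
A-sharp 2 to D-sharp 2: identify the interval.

perfect 5th

Descending from A#2 to D#2 is the same interval as ascending D#2 to A#2.
D to A spans five letter names (D-E-F-G-A) — that makes it a fifth of some quality.
Counting semitones, D#2→A#2 is 7, which is the perfect fifth.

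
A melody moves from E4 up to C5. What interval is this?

E to C spans six letter names (E-F-G-A-B-C), so the interval is some kind of sixth.
E4 to C5 is 8 semitones, a half step short of the major sixth (9), so this is minor.

minor 6th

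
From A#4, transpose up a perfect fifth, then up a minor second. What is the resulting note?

A perfect fifth up from A#4 is E#5.
E#5 up a minor second → F#5 (1 semitone).

F#5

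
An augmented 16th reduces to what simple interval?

Each octave removed subtracts seven from the number: 16 − 14 = 2.
So an augmented sixteenth is 2 octaves plus an augmented second. The quality is unchanged.

A2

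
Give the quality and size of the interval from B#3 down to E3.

A5

Descending from B#3 to E3 is the same interval as ascending E3 to B#3.
E to B spans five letter names (E-F-G-A-B), so the interval is some kind of fifth.
The perfect fifth is 7 semitones; here we have 8, one semitone wider: augmented.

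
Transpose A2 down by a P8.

An octave keeps the letter name A, an octave down from A.
A perfect octave spans 12 semitones, so from A2 the target pitch is A1.

A1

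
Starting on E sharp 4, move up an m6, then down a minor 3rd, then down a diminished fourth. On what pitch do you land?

E double-sharp 4

A minor sixth up from E#4 is C#5.
Down a minor third from C#5: A#4 (3 semitones down).
Down a diminished fourth from A#4: E##4 (4 semitones down).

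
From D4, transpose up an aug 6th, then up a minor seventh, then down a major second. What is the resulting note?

G#5

D4 up an augmented sixth → B#4 (10 semitones).
Up a minor seventh from B#4: A#5 (10 semitones up).
A#5 down a major second → G#5 (2 semitones).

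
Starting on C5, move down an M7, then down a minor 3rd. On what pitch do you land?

A major seventh down from C5 is Db4.
Db4 down a minor third → Bb3 (3 semitones).

Bb3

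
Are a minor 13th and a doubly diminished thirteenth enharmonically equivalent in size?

20 semitones (minor thirteenth) vs 18 semitones (doubly diminished thirteenth): not equal.

No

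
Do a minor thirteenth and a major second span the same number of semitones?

A minor thirteenth spans 20 semitones; a major second spans 2 semitones. They differ by 18.

No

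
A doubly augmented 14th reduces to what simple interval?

doubly augmented seventh

Subtracting seven from the interval number removes an octave: 14 − 7 = 7.
Quality carries through unchanged, so the simple form is a doubly augmented seventh.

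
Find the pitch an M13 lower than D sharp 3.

F sharp 1

Counting six letter names plus an octave down from D lands on F.
Moving 21 semitones down from D#3 (the size of a major thirteenth) reaches F#1.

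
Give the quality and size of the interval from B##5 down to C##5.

major seventh

Descending from B##5 to C##5 is the same interval as ascending C##5 to B##5.
C to B spans seven letter names (C-D-E-F-G-A-B): a seventh.
C##5 to B##5 is 11 semitones, matching the major seventh exactly, so the quality is major.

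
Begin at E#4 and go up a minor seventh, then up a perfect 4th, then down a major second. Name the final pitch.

A minor seventh up from E#4 is D#5.
D#5 up a perfect fourth → G#5 (5 semitones).
Down a major second from G#5: F#5 (2 semitones down).

F#5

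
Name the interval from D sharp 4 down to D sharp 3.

perfect 8th

Descending from D#4 to D#3 is the same interval as ascending D#3 to D#4.
D to D is the same letter name, plus an octave: an octave.
D#3 to D#4 is 12 semitones, matching the perfect octave exactly, so the quality is perfect.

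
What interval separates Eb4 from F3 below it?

minor seventh

Descending from Eb4 to F3 is the same interval as ascending F3 to Eb4.
F to E spans seven letter names (F-G-A-B-C-D-E): a seventh.
A major seventh would be 11 semitones, but F3 to Eb4 is 10 — one semitone narrower, making it a minor seventh.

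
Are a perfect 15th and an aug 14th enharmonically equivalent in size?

Yes

A perfect fifteenth = 24 semitones = an augmented fourteenth; enharmonically equal.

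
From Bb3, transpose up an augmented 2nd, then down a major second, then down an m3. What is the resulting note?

Up an augmented second from Bb3: C#4 (3 semitones up).
C#4 down a major second → B3 (2 semitones).
B3 down a minor third → G#3 (3 semitones).

G#3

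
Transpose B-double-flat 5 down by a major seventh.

Seven letter names down from B: C.
Moving 11 semitones down from Bbb5 (the size of a major seventh) reaches Cbb5.

C-double-flat 5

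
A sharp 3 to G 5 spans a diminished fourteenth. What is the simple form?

Subtracting seven from the interval number removes an octave: 14 − 7 = 7.
So a diminished fourteenth is an octave plus a diminished seventh. The quality is unchanged.

diminished 7th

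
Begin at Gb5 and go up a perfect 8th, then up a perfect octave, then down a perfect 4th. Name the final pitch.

Gb5 up a perfect octave → Gb6 (12 semitones).
Gb6 up a perfect octave → Gb7 (12 semitones).
A perfect fourth down from Gb7 is Db7.

Db7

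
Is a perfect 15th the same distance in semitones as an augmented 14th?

Yes

A perfect fifteenth spans 24 semitones, and an augmented fourteenth also spans 24 semitones — they're enharmonic.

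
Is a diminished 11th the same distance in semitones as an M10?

Both span 16 semitones: a diminished eleventh and a major tenth are the same chromatic distance.

Yes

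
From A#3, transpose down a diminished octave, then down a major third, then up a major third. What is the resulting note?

Down a diminished octave from A#3: A##2 (11 semitones down).
A##2 down a major third → F##2 (4 semitones).
Up a major third from F##2: A##2 (4 semitones up).

A##2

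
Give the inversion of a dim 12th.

First reduce the compound diminished twelfth to its simple form, a diminished fifth.
Interval numbers invert to sum to nine: 5 + 4 = 9, so a fifth inverts to a fourth.
And diminished becomes augmented under inversion, so we get an augmented fourth.

A4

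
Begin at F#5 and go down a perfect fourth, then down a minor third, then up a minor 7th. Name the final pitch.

G#5

F#5 down a perfect fourth → C#5 (5 semitones).
Down a minor third from C#5: A#4 (3 semitones down).
A#4 up a minor seventh → G#5 (10 semitones).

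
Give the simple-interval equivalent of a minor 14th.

Each octave removed subtracts seven from the number: 14 − 7 = 7.
That makes a minor fourteenth a compound minor seventh — an octave plus a minor seventh.

m7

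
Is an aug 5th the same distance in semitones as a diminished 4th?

No

8 semitones (augmented fifth) vs 4 semitones (diminished fourth): not equal.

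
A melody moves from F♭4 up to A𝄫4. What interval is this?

m3

F to A spans three letter names (F-G-A): a third.
At 3 semitones, Fb4→Abb4 falls one short of a major third: minor.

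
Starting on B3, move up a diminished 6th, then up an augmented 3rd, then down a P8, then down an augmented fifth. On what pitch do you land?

A diminished sixth up from B3 is Gb4.
Gb4 up an augmented third → B4 (5 semitones).
A perfect octave down from B4 is B3.
B3 down an augmented fifth → Eb3 (8 semitones).

Eb3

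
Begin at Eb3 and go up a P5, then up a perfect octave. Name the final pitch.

Up a perfect fifth from Eb3: Bb3 (7 semitones up).
A perfect octave up from Bb3 is Bb4.

Bb4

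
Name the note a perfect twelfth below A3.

Counting five letter names plus an octave down from A lands on D.
A perfect twelfth spans 19 semitones, so from A3 the target pitch is D2.

D2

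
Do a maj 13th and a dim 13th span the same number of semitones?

No

A major thirteenth is 21 semitones but a diminished thirteenth is 19 semitones — different sizes.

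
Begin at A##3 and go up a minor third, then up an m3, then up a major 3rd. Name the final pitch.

G##4

Up a minor third from A##3: C##4 (3 semitones up).
C##4 up a minor third → E#4 (3 semitones).
E#4 up a major third → G##4 (4 semitones).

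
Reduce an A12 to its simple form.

Subtracting seven from the interval number removes an octave: 12 − 7 = 5.
Quality carries through unchanged, so the simple form is an augmented fifth.

augmented 5th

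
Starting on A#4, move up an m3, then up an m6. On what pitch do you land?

A5

A minor third up from A#4 is C#5.
C#5 up a minor sixth → A5 (8 semitones).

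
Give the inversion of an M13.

First reduce the compound major thirteenth to its simple form, a major sixth.
The rule of nine gives the new number: 9 − 6 = 3, so a sixth becomes a third.
The quality also flips — major becomes minor — giving a minor third.

minor 3rd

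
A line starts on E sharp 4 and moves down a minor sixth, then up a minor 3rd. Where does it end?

B sharp 3

A minor sixth down from E#4 is G##3.
A minor third up from G##3 is B#3.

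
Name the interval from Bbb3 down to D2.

diminished thirteenth

Descending from Bbb3 to D2 is the same interval as ascending D2 to Bbb3.
D to B spans six letter names (D-E-F-G-A-B), plus an octave — that makes it a thirteenth of some quality.
The major thirteenth is 21 semitones; here we have 19, two semitones narrower: diminished.
(Equivalently, a compound diminished sixth: a diminished sixth plus an octave.)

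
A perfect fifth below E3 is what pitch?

A2

The fifth takes the letter from E down to A.
Moving 7 semitones down from E3 (the size of a perfect fifth) reaches A2.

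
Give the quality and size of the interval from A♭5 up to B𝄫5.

minor 2nd

A to B spans two letter names (A-B) — that makes it a second of some quality.
At 1 semitone, Ab5→Bbb5 falls one short of a major second: minor.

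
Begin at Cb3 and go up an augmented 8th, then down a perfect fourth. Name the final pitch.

An augmented octave up from Cb3 is C4.
A perfect fourth down from C4 is G3.

G3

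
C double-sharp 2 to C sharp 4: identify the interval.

C to C is the same letter name, plus 2 octaves: a fifteenth.
The perfect fifteenth is 24 semitones; here we have 23, one semitone narrower: diminished.
(Equivalently, a compound diminished octave: a diminished octave plus an octave.)

diminished 15th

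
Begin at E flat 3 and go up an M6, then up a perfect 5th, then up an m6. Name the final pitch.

E flat 5

Eb3 up a major sixth → C4 (9 semitones).
Up a perfect fifth from C4: G4 (7 semitones up).
A minor sixth up from G4 is Eb5.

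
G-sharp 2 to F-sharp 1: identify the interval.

Descending from G#2 to F#1 is the same interval as ascending F#1 to G#2.
F to G spans two letter names (F-G), plus an octave, so the interval is some kind of ninth.
F#1 to G#2 is 14 semitones, matching the major ninth exactly, so the quality is major.
(Equivalently, a compound major second: a major second plus an octave.)

major ninth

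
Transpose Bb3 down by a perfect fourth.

Four letter names down from B: F.
A perfect fourth spans 5 semitones, so from Bb3 the target pitch is F3.

F3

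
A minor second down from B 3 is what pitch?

The second takes the letter from B down to A.
A minor second spans 1 semitone, so from B3 the target pitch is A#3.

A sharp 3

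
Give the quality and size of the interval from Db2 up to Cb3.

minor seventh

D to C spans seven letter names (D-E-F-G-A-B-C), so the interval is some kind of seventh.
At 10 semitones, Db2→Cb3 falls one short of a major seventh: minor.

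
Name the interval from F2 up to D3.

F to D spans six letter names (F-G-A-B-C-D) — that makes it a sixth of some quality.
The major sixth spans 9 semitones, and F2 to D3 is exactly 9 semitones — so this is a major sixth.

major sixth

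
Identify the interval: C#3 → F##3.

augmented fourth

C to F spans four letter names (C-D-E-F) — that makes it a fourth of some quality.
A perfect fourth would be 5 semitones; C#3 to F##3 is 6, one semitone wider, so the interval is augmented.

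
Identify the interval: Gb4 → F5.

major seventh

G to F spans seven letter names (G-A-B-C-D-E-F) — that makes it a seventh of some quality.
Gb4 to F5 is 11 semitones, matching the major seventh exactly, so the quality is major.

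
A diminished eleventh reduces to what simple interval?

d4

Each octave removed subtracts seven from the number: 11 − 7 = 4.
So a diminished eleventh is an octave plus a diminished fourth. The quality is unchanged.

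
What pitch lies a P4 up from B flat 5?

E flat 6

Counting four letter names up from B lands on E.
A perfect fourth spans 5 semitones, so from Bb5 the target pitch is Eb6.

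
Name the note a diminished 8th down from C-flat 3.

The letter stays C (same as the start), shifted an octave down.
A diminished octave is 11 semitones; 11 semitones down from Cb3 gives C2.

C 2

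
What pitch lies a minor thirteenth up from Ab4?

The thirteenth's letter: A up six letter names plus an octave → F.
Moving 20 semitones up from Ab4 (the size of a minor thirteenth) reaches Fb6.

Fb6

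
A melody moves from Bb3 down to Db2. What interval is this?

Descending from Bb3 to Db2 is the same interval as ascending Db2 to Bb3.
D to B spans six letter names (D-E-F-G-A-B), plus an octave: a thirteenth.
The major thirteenth spans 21 semitones, and Db2 to Bb3 is exactly 21 semitones — so this is a major thirteenth.
(Equivalently, a compound major sixth: a major sixth plus an octave.)

M13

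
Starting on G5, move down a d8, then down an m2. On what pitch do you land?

F##4

G5 down a diminished octave → G#4 (11 semitones).
Down a minor second from G#4: F##4 (1 semitone down).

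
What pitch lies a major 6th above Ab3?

F4

Six letter names up from A: F.
A major sixth is 9 semitones; 9 semitones up from Ab3 gives F4.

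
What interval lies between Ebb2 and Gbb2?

E to G spans three letter names (E-F-G) — that makes it a third of some quality.
At 3 semitones, Ebb2→Gbb2 falls one short of a major third: minor.

minor third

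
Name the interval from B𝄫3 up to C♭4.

B to C spans two letter names (B-C) — that makes it a second of some quality.
Counting semitones, Bbb3→Cb4 is 2, which is the major second.

major 2nd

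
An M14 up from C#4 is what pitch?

B#5

Counting seven letter names plus an octave up from C lands on B.
A major fourteenth is 23 semitones; 23 semitones up from C#4 gives B#5.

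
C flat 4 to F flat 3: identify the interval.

P5

Descending from Cb4 to Fb3 is the same interval as ascending Fb3 to Cb4.
F to C spans five letter names (F-G-A-B-C) — that makes it a fifth of some quality.
The perfect fifth spans 7 semitones, and Fb3 to Cb4 is exactly 7 semitones — so this is a perfect fifth.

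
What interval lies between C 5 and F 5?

C to F spans four letter names (C-D-E-F) — that makes it a fourth of some quality.
Counting semitones, C5→F5 is 5, which is the perfect fourth.

P4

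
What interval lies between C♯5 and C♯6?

C to C is the same letter name, plus an octave: an octave.
The perfect octave spans 12 semitones, and C#5 to C#6 is exactly 12 semitones — so this is a perfect octave.

perfect octave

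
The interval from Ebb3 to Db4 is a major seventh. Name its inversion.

minor second

The rule of nine gives the new number: 9 − 7 = 2, so a seventh becomes a second.
The quality also flips — major becomes minor — giving a minor second.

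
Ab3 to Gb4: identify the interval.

minor seventh

A to G spans seven letter names (A-B-C-D-E-F-G), so the interval is some kind of seventh.
Ab3 to Gb4 is 10 semitones, a half step short of the major seventh (11), so this is minor.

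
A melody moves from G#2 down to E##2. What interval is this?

Descending from G#2 to E##2 is the same interval as ascending E##2 to G#2.
E to G spans three letter names (E-F-G) — that makes it a third of some quality.
The major third is 4 semitones; here we have 2, two semitones narrower: diminished.

d3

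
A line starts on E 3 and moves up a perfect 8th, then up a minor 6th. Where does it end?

A perfect octave up from E3 is E4.
A minor sixth up from E4 is C5.

C 5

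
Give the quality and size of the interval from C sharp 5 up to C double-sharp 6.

augmented 8th

C to C is the same letter name, plus an octave — that makes it an octave of some quality.
The perfect octave is 12 semitones; here we have 13, one semitone wider: augmented.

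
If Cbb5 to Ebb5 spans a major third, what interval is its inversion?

minor 6th

Inverted interval numbers add to nine, so a third pairs with a sixth (3 + 6 = 9).
The quality also flips — major becomes minor — giving a minor sixth.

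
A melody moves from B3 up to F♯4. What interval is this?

B to F spans five letter names (B-C-D-E-F), so the interval is some kind of fifth.
Counting semitones, B3→F#4 is 7, which is the perfect fifth.

perfect 5th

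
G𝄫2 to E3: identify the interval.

doubly augmented sixth

G to E spans six letter names (G-A-B-C-D-E), so the interval is some kind of sixth.
A major sixth would be 9 semitones; Gbb2 to E3 is 11, two semitones wider, so the interval is doubly augmented.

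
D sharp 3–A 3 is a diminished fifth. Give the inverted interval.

Inverted interval numbers add to nine, so a fifth pairs with a fourth (5 + 4 = 9).
Quality inverts too: diminished becomes augmented. That makes the inversion an augmented fourth.

augmented 4th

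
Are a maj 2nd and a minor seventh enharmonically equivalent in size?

A major second spans 2 semitones; a minor seventh spans 10 semitones. They differ by 8.

No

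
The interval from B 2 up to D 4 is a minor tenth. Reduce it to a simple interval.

minor third

Each octave removed subtracts seven from the number: 10 − 7 = 3.
That makes a minor tenth a compound minor third — an octave plus a minor third.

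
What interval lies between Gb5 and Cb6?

perfect fourth

G to C spans four letter names (G-A-B-C) — that makes it a fourth of some quality.
Gb5 to Cb6 is 5 semitones, matching the perfect fourth exactly, so the quality is perfect.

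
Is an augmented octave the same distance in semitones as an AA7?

Yes

Both span 13 semitones: an augmented octave and a doubly augmented seventh are the same chromatic distance.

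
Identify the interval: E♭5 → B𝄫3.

Descending from Eb5 to Bbb3 is the same interval as ascending Bbb3 to Eb5.
B to E spans four letter names (B-C-D-E), plus an octave, so the interval is some kind of eleventh.
A perfect eleventh would be 17 semitones; Bbb3 to Eb5 is 18, one semitone wider, so the interval is augmented.
(Equivalently, a compound augmented fourth: an augmented fourth plus an octave.)

augmented 11th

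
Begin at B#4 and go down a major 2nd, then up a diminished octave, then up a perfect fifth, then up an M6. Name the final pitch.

C#7

Down a major second from B#4: A#4 (2 semitones down).
A diminished octave up from A#4 is A5.
Up a perfect fifth from A5: E6 (7 semitones up).
A major sixth up from E6 is C#7.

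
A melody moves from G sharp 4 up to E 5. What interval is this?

minor sixth

G to E spans six letter names (G-A-B-C-D-E), so the interval is some kind of sixth.
A major sixth would be 9 semitones, but G#4 to E5 is 8 — one semitone narrower, making it a minor sixth.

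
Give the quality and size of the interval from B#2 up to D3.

B to D spans three letter names (B-C-D), so the interval is some kind of third.
B#2 to D3 spans 2 semitones — two semitones narrower than the major third (4) — giving a diminished third.

d3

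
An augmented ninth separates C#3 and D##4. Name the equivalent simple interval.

augmented 2nd

Take out an octave (7 from the number): 9 − 7 = 2.
That makes an augmented ninth a compound augmented second — an octave plus an augmented second.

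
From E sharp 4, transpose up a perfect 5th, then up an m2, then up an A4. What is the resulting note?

F double-sharp 5

Up a perfect fifth from E#4: B#4 (7 semitones up).
A minor second up from B#4 is C#5.
C#5 up an augmented fourth → F##5 (6 semitones).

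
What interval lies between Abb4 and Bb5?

augmented ninth

A to B spans two letter names (A-B), plus an octave: a ninth.
Abb4 to Bb5 spans 15 semitones — one semitone wider than the major ninth (14) — giving an augmented ninth.
(Equivalently, a compound augmented second: an augmented second plus an octave.)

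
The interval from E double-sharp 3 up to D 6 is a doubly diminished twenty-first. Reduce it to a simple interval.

doubly diminished 7th

Each octave removed subtracts seven from the number: 21 − 14 = 7.
So a doubly diminished twenty-first is 2 octaves plus a doubly diminished seventh. The quality is unchanged.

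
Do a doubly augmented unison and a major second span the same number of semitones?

A doubly augmented unison = 2 semitones = a major second; enharmonically equal.

Yes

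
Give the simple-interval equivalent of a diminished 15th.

Take out an octave (7 from the number): 15 − 7 = 8.
So a diminished fifteenth is an octave plus a diminished octave. The quality is unchanged.

d8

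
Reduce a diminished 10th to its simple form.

Each octave removed subtracts seven from the number: 10 − 7 = 3.
Quality carries through unchanged, so the simple form is a diminished third.

diminished 3rd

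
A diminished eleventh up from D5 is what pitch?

Gb6

The eleventh's letter: D up four letter names plus an octave → G.
A diminished eleventh is 16 semitones; 16 semitones up from D5 gives Gb6.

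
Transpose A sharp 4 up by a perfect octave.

A sharp 5

For an octave the letter name doesn't change: still A, an octave up.
A perfect octave spans 12 semitones, so from A#4 the target pitch is A#5.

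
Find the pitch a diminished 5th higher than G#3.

D4

The fifth takes the letter from G up to D.
A diminished fifth spans 6 semitones, so from G#3 the target pitch is D4.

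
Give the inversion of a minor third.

major sixth

Inverted interval numbers add to nine, so a third pairs with a sixth (3 + 6 = 9).
And minor becomes major under inversion, so we get a major sixth.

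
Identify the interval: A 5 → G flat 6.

A to G spans seven letter names (A-B-C-D-E-F-G) — that makes it a seventh of some quality.
The major seventh is 11 semitones; here we have 9, two semitones narrower: diminished.

diminished 7th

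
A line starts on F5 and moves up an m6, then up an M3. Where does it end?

F5 up a minor sixth → Db6 (8 semitones).
Up a major third from Db6: F6 (4 semitones up).

F6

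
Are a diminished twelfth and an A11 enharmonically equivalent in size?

Yes

A diminished twelfth spans 18 semitones, and an augmented eleventh also spans 18 semitones — they're enharmonic.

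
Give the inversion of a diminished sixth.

augmented 3rd

Inverted interval numbers add to nine, so a sixth pairs with a third (6 + 3 = 9).
Quality inverts too: diminished becomes augmented. That makes the inversion an augmented third.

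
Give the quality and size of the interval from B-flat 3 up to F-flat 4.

diminished fifth

B to F spans five letter names (B-C-D-E-F), so the interval is some kind of fifth.
Bb3 to Fb4 spans 6 semitones — one semitone narrower than the perfect fifth (7) — giving a diminished fifth.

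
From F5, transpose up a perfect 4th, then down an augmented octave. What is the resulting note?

Bbb4

Up a perfect fourth from F5: Bb5 (5 semitones up).
Down an augmented octave from Bb5: Bbb4 (13 semitones down).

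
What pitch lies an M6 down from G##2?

B#1

The sixth takes the letter from G down to B.
A major sixth is 9 semitones; 9 semitones down from G##2 gives B#1.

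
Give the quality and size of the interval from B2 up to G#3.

B to G spans six letter names (B-C-D-E-F-G): a sixth.
B2 to G#3 is 9 semitones, matching the major sixth exactly, so the quality is major.

major sixth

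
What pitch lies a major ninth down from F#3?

E2

Counting two letter names plus an octave down from F lands on E.
A major ninth spans 14 semitones, so from F#3 the target pitch is E2.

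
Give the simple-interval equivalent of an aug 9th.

Subtracting seven from the interval number removes an octave: 9 − 7 = 2.
So an augmented ninth is an octave plus an augmented second. The quality is unchanged.

A2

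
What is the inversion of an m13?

First reduce the compound minor thirteenth to its simple form, a minor sixth.
Inverted interval numbers add to nine, so a sixth pairs with a third (6 + 3 = 9).
The quality also flips — minor becomes major — giving a major third.

M3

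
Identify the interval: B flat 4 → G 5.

B to G spans six letter names (B-C-D-E-F-G), so the interval is some kind of sixth.
Counting semitones, Bb4→G5 is 9, which is the major sixth.

major sixth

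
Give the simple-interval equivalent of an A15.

Subtracting seven from the interval number removes an octave: 15 − 7 = 8.
That makes an augmented fifteenth a compound augmented octave — an octave plus an augmented octave.

augmented octave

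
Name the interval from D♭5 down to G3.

d12

Descending from Db5 to G3 is the same interval as ascending G3 to Db5.
G to D spans five letter names (G-A-B-C-D), plus an octave, so the interval is some kind of twelfth.
The perfect twelfth is 19 semitones; here we have 18, one semitone narrower: diminished.
(Equivalently, a compound diminished fifth: a diminished fifth plus an octave.)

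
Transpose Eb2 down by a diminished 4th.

B1

The fourth takes the letter from E down to B.
Moving 4 semitones down from Eb2 (the size of a diminished fourth) reaches B1.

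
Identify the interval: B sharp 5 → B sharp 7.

perfect fifteenth

B to B is the same letter name, plus 2 octaves, so the interval is some kind of fifteenth.
Counting semitones, B#5→B#7 is 24, which is the perfect fifteenth.
(Equivalently, a compound perfect octave: a perfect octave plus an octave.)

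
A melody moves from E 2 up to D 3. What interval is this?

minor 7th

E to D spans seven letter names (E-F-G-A-B-C-D): a seventh.
A major seventh would be 11 semitones, but E2 to D3 is 10 — one semitone narrower, making it a minor seventh.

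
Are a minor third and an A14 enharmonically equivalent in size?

A minor third is 3 semitones but an augmented fourteenth is 24 semitones — different sizes.

No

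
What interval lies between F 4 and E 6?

M14

F to E spans seven letter names (F-G-A-B-C-D-E), plus an octave: a fourteenth.
Counting semitones, F4→E6 is 23, which is the major fourteenth.
(Equivalently, a compound major seventh: a major seventh plus an octave.)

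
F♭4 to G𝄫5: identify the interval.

F to G spans two letter names (F-G), plus an octave, so the interval is some kind of ninth.
Fb4 to Gbb5 is 13 semitones, a half step short of the major ninth (14), so this is minor.
(Equivalently, a compound minor second: a minor second plus an octave.)

minor ninth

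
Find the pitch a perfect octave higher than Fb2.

The letter stays F (same as the start), shifted an octave up.
A perfect octave spans 12 semitones, so from Fb2 the target pitch is Fb3.

Fb3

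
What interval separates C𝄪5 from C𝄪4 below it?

Descending from C##5 to C##4 is the same interval as ascending C##4 to C##5.
C to C is the same letter name, plus an octave — that makes it an octave of some quality.
Counting semitones, C##4→C##5 is 12, which is the perfect octave.

perfect octave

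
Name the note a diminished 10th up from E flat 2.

G double-flat 3

Counting three letter names plus an octave up from E lands on G.
A diminished tenth is 14 semitones; 14 semitones up from Eb2 gives Gbb3.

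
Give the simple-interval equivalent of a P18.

perfect 4th

Take out 2 octaves (14 from the number): 18 − 14 = 4.
Quality carries through unchanged, so the simple form is a perfect fourth.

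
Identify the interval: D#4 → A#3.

Descending from D#4 to A#3 is the same interval as ascending A#3 to D#4.
A to D spans four letter names (A-B-C-D) — that makes it a fourth of some quality.
Counting semitones, A#3→D#4 is 5, which is the perfect fourth.

perfect fourth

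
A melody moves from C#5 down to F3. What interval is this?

Descending from C#5 to F3 is the same interval as ascending F3 to C#5.
F to C spans five letter names (F-G-A-B-C), plus an octave: a twelfth.
A perfect twelfth would be 19 semitones; F3 to C#5 is 20, one semitone wider, so the interval is augmented.
(Equivalently, a compound augmented fifth: an augmented fifth plus an octave.)

A12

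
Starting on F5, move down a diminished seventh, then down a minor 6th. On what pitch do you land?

B#3

A diminished seventh down from F5 is G#4.
Down a minor sixth from G#4: B#3 (8 semitones down).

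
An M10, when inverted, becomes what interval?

minor sixth

First reduce the compound major tenth to its simple form, a major third.
Interval numbers invert to sum to nine: 3 + 6 = 9, so a third inverts to a sixth.
The quality also flips — major becomes minor — giving a minor sixth.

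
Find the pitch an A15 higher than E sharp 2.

E double-sharp 4

The letter stays E (same as the start), shifted two octaves up.
Moving 25 semitones up from E#2 (the size of an augmented fifteenth) reaches E##4.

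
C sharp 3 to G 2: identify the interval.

Descending from C#3 to G2 is the same interval as ascending G2 to C#3.
G to C spans four letter names (G-A-B-C) — that makes it a fourth of some quality.
The perfect fourth is 5 semitones; here we have 6, one semitone wider: augmented.

A4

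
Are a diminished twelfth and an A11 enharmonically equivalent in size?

A diminished twelfth = 18 semitones = an augmented eleventh; enharmonically equal.

Yes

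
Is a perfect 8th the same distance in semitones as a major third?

A perfect octave spans 12 semitones; a major third spans 4 semitones. They differ by 8.

No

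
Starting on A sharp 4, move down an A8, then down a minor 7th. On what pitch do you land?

An augmented octave down from A#4 is A3.
A3 down a minor seventh → B2 (10 semitones).

B 2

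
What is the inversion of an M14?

First reduce the compound major fourteenth to its simple form, a major seventh.
Interval numbers invert to sum to nine: 7 + 2 = 9, so a seventh inverts to a second.
Quality inverts too: major becomes minor. That makes the inversion a minor second.

minor 2nd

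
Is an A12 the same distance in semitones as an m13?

Yes

An augmented twelfth = 20 semitones = a minor thirteenth; enharmonically equal.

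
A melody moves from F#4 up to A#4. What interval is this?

M3

F to A spans three letter names (F-G-A), so the interval is some kind of third.
The major third spans 4 semitones, and F#4 to A#4 is exactly 4 semitones — so this is a major third.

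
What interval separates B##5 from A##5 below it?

Descending from B##5 to A##5 is the same interval as ascending A##5 to B##5.
A to B spans two letter names (A-B): a second.
The major second spans 2 semitones, and A##5 to B##5 is exactly 2 semitones — so this is a major second.

major 2nd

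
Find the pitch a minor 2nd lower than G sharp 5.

F double-sharp 5

The second takes the letter from G down to F.
A minor second spans 1 semitone, so from G#5 the target pitch is F##5.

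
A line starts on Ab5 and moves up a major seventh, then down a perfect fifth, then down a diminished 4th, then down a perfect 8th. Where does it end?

G#4

Ab5 up a major seventh → G6 (11 semitones).
A perfect fifth down from G6 is C6.
A diminished fourth down from C6 is G#5.
Down a perfect octave from G#5: G#4 (12 semitones down).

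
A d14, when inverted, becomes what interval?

augmented 2nd

First reduce the compound diminished fourteenth to its simple form, a diminished seventh.
Interval numbers invert to sum to nine: 7 + 2 = 9, so a seventh inverts to a second.
The quality also flips — diminished becomes augmented — giving an augmented second.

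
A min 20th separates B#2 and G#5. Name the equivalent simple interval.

Take out 2 octaves (14 from the number): 20 − 14 = 6.
So a minor twentieth is 2 octaves plus a minor sixth. The quality is unchanged.

m6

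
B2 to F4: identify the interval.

B to F spans five letter names (B-C-D-E-F), plus an octave, so the interval is some kind of twelfth.
B2 to F4 spans 18 semitones — one semitone narrower than the perfect twelfth (19) — giving a diminished twelfth.
(Equivalently, a compound diminished fifth: a diminished fifth plus an octave.)

d12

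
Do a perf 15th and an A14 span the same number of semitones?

A perfect fifteenth spans 24 semitones, and an augmented fourteenth also spans 24 semitones — they're enharmonic.

Yes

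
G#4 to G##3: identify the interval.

Descending from G#4 to G##3 is the same interval as ascending G##3 to G#4.
G to G is the same letter name, plus an octave — that makes it an octave of some quality.
A perfect octave would be 12 semitones; G##3 to G#4 is 11, one semitone narrower, so the interval is diminished.

diminished 8th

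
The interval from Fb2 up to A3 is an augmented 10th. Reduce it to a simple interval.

augmented 3rd

Take out an octave (7 from the number): 10 − 7 = 3.
So an augmented tenth is an octave plus an augmented third. The quality is unchanged.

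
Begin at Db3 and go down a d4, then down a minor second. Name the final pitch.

G#2

A diminished fourth down from Db3 is A2.
Down a minor second from A2: G#2 (1 semitone down).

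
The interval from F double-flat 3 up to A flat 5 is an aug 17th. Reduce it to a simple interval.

Take out 2 octaves (14 from the number): 17 − 14 = 3.
That makes an augmented seventeenth a compound augmented third — 2 octaves plus an augmented third.

augmented third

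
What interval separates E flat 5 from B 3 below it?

Descending from Eb5 to B3 is the same interval as ascending B3 to Eb5.
B to E spans four letter names (B-C-D-E), plus an octave: an eleventh.
A perfect eleventh would be 17 semitones; B3 to Eb5 is 16, one semitone narrower, so the interval is diminished.
(Equivalently, a compound diminished fourth: a diminished fourth plus an octave.)

diminished eleventh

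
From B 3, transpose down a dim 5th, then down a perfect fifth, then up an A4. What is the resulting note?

B3 down a diminished fifth → E#3 (6 semitones).
E#3 down a perfect fifth → A#2 (7 semitones).
A#2 up an augmented fourth → D##3 (6 semitones).

D double-sharp 3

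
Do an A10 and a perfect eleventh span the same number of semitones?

Yes

Both span 17 semitones: an augmented tenth and a perfect eleventh are the same chromatic distance.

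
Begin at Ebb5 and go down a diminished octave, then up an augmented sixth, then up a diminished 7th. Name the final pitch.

Down a diminished octave from Ebb5: Eb4 (11 semitones down).
Up an augmented sixth from Eb4: C#5 (10 semitones up).
C#5 up a diminished seventh → Bb5 (9 semitones).

Bb5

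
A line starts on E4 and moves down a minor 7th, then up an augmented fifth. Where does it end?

C##4

E4 down a minor seventh → F#3 (10 semitones).
Up an augmented fifth from F#3: C##4 (8 semitones up).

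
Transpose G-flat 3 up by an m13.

Six letters up from G (plus an octave) reaches E.
A minor thirteenth is 20 semitones; 20 semitones up from Gb3 gives Ebb5.

E-double-flat 5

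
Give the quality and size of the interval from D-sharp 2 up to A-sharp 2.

perfect fifth

D to A spans five letter names (D-E-F-G-A): a fifth.
The perfect fifth spans 7 semitones, and D#2 to A#2 is exactly 7 semitones — so this is a perfect fifth.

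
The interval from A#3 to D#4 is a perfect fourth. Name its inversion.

perfect 5th

The rule of nine gives the new number: 9 − 4 = 5, so a fourth becomes a fifth.
And perfect stays perfect under inversion, so we get a perfect fifth.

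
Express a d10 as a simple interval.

d3

Each octave removed subtracts seven from the number: 10 − 7 = 3.
So a diminished tenth is an octave plus a diminished third. The quality is unchanged.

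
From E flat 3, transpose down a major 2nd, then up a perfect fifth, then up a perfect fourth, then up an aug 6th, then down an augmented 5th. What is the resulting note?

E flat 4

A major second down from Eb3 is Db3.
Up a perfect fifth from Db3: Ab3 (7 semitones up).
Ab3 up a perfect fourth → Db4 (5 semitones).
Db4 up an augmented sixth → B4 (10 semitones).
Down an augmented fifth from B4: Eb4 (8 semitones down).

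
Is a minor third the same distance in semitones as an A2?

Both span 3 semitones: a minor third and an augmented second are the same chromatic distance.

Yes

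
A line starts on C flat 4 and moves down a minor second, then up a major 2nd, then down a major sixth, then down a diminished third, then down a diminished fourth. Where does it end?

Down a minor second from Cb4: Bb3 (1 semitone down).
Up a major second from Bb3: C4 (2 semitones up).
A major sixth down from C4 is Eb3.
Down a diminished third from Eb3: C#3 (2 semitones down).
Down a diminished fourth from C#3: G##2 (4 semitones down).

G double-sharp 2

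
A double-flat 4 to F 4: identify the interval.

diminished third

Descending from Abb4 to F4 is the same interval as ascending F4 to Abb4.
F to A spans three letter names (F-G-A): a third.
F4 to Abb4 spans 2 semitones — two semitones narrower than the major third (4) — giving a diminished third.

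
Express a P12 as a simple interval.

P5

Take out an octave (7 from the number): 12 − 7 = 5.
So a perfect twelfth is an octave plus a perfect fifth. The quality is unchanged.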